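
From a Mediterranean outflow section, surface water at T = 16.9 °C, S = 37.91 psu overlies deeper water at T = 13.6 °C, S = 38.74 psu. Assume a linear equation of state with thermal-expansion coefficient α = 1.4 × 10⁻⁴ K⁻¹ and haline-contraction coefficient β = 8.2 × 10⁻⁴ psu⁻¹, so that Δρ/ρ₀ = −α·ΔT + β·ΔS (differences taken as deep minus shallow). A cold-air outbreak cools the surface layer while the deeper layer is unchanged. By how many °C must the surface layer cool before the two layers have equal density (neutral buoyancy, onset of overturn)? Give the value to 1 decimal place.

8.2 °C

Neutral buoyancy requires Δρ = 0, i.e. −α(T_deep − T_surf′) + β(S_deep − S_surf) = 0.
T_surf′ = T_deep − (β/α)·ΔS = 13.6 − (8.2 × 10⁻⁴/1.4 × 10⁻⁴)·(+0.83) = 8.739 °C.
Cooling required: 16.9 − (8.739) = 8.161 °C.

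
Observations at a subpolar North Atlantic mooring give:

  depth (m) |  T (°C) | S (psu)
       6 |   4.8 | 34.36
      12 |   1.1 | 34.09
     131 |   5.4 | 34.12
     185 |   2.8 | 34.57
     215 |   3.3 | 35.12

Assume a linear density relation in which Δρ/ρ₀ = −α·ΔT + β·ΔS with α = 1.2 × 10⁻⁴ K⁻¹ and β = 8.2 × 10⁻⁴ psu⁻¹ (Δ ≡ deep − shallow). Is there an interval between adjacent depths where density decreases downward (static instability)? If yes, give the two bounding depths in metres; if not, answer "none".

Evaluate Δρ/ρ₀ = −αΔT + βΔS across each adjacent pair:
  6–12 m: −αΔT+βΔS = −(1.2 × 10⁻⁴)(-3.7)+(8.2 × 10⁻⁴)(-0.27) = 2.2 × 10⁻⁴ → stable
  12–131 m: −αΔT+βΔS = −(1.2 × 10⁻⁴)(+4.3)+(8.2 × 10⁻⁴)(+0.03) = -4.9 × 10⁻⁴ → UNSTABLE
  131–185 m: −αΔT+βΔS = −(1.2 × 10⁻⁴)(-2.6)+(8.2 × 10⁻⁴)(+0.45) = 6.8 × 10⁻⁴ → stable
  185–215 m: −αΔT+βΔS = −(1.2 × 10⁻⁴)(+0.5)+(8.2 × 10⁻⁴)(+0.55) = 3.9 × 10⁻⁴ → stable
The 12–131 m interval has Δρ < 0: lighter water underlies denser water.

12–131 m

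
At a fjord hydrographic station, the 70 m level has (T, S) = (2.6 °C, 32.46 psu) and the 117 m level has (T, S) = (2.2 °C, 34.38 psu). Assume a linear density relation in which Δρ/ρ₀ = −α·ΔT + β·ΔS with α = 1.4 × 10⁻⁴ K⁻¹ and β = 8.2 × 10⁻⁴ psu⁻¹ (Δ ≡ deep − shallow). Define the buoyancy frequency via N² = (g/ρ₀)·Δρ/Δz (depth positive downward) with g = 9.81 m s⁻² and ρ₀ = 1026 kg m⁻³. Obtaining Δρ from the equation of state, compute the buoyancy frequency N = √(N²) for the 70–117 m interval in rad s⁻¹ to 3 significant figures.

ΔT = -0.4 K, ΔS = +1.92 psu (deep − shallow).
Δρ/ρ₀ = −αΔT + βΔS = 5.60 × 10⁻⁵ + 1.5744 × 10⁻³ = 1.6304 × 10⁻³, so Δρ ≈ 1.673 kg m⁻³.
N² = (g/ρ₀)·Δρ/Δz = g·(Δρ/ρ₀)/Δz = 9.81 × 1.6304 × 10⁻³ / 47 = 3.4030 × 10⁻⁴ s⁻².
N = √(3.4030 × 10⁻⁴) = 0.018447 rad s⁻¹ ≈ 0.0184 rad s⁻¹.

0.0184 rad s⁻¹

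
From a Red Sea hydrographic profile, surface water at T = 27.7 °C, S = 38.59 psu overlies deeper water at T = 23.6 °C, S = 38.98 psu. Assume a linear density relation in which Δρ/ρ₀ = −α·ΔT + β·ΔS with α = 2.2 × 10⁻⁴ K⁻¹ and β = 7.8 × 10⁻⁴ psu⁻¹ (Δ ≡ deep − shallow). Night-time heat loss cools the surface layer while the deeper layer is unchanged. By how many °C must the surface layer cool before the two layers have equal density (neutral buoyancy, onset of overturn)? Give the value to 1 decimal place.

Neutral buoyancy requires Δρ = 0, i.e. −α(T_deep − T_surf′) + β(S_deep − S_surf) = 0.
T_surf′ = T_deep − (β/α)·ΔS = 23.6 − (7.8 × 10⁻⁴/2.2 × 10⁻⁴)·(+0.39) = 22.217 °C.
Cooling required: 27.7 − (22.217) = 5.483 °C.

5.5 °C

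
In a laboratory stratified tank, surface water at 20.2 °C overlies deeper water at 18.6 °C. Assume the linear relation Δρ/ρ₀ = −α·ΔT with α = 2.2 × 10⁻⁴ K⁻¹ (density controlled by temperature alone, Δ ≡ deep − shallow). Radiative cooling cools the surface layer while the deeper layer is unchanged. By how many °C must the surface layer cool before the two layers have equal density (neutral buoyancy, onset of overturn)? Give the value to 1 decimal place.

1.6 °C

With temperature the only control, equal density requires T_surf′ = T_deep.
T_surf′ = 18.6 °C.
Cooling required: 20.2 − 18.6 = 1.6 °C.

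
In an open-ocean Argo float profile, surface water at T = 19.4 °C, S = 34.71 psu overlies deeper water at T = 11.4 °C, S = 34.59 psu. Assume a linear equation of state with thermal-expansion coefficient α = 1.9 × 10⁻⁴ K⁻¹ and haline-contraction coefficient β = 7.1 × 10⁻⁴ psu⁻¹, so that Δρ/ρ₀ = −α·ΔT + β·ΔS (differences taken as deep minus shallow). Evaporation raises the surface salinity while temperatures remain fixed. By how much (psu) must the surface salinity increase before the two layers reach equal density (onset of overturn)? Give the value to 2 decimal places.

2.02 psu

Neutral buoyancy requires −α(T_deep − T_surf) + β(S_deep − S_surf′) = 0.
S_surf′ = S_deep − (α/β)·ΔT = 34.59 − (1.9 × 10⁻⁴/7.1 × 10⁻⁴)·(-8.0) = 36.7308 psu.
Increase required: 36.7308 − 34.71 = 2.0208 psu.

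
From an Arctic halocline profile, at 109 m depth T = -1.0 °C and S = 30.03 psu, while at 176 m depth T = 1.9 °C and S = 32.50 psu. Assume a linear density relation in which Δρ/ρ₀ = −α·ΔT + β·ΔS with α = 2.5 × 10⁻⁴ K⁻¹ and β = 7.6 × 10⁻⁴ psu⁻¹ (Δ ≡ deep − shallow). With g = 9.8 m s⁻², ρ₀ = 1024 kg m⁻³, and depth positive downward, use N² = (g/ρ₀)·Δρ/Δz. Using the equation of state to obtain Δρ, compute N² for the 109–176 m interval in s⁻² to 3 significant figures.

ΔT = +2.9 K, ΔS = +2.47 psu (deep − shallow).
Δρ/ρ₀ = −αΔT + βΔS = -7.25 × 10⁻⁴ + 1.8772 × 10⁻³ = 1.1522 × 10⁻³, so Δρ ≈ 1.180 kg m⁻³.
N² = (g/ρ₀)·Δρ/Δz = g·(Δρ/ρ₀)/Δz = 9.8 × 1.1522 × 10⁻³ / 67 = 1.6853 × 10⁻⁴ s⁻² ≈ 1.69 × 10⁻⁴ s⁻².

1.69 × 10⁻⁴ s⁻²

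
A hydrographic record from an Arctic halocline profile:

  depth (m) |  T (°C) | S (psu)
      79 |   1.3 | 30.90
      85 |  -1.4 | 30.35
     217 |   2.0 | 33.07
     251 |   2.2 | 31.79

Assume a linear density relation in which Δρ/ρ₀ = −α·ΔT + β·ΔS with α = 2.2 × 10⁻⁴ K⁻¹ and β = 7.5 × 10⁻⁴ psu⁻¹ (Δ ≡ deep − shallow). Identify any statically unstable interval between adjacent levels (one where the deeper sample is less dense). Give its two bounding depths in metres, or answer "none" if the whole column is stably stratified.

217–251 m

Evaluate Δρ/ρ₀ = −αΔT + βΔS across each adjacent pair:
  79–85 m: −αΔT+βΔS = −(2.2 × 10⁻⁴)(-2.7)+(7.5 × 10⁻⁴)(-0.55) = 1.8 × 10⁻⁴ → stable
  85–217 m: −αΔT+βΔS = −(2.2 × 10⁻⁴)(+3.4)+(7.5 × 10⁻⁴)(+2.72) = 1.3 × 10⁻³ → stable
  217–251 m: −αΔT+βΔS = −(2.2 × 10⁻⁴)(+0.2)+(7.5 × 10⁻⁴)(-1.28) = -1.0 × 10⁻³ → UNSTABLE
The 217–251 m interval has Δρ < 0: lighter water underlies denser water.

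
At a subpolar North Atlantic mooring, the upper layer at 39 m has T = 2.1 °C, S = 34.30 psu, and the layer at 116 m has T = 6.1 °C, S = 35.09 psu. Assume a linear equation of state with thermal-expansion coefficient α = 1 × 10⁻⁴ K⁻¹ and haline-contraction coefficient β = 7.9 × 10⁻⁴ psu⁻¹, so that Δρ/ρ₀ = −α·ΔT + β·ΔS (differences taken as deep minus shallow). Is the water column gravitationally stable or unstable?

stable

ΔT = 6.1 − 2.1 = +4.0 K and ΔS = 35.09 − 34.30 = +0.79 psu (deep − shallow).
−αΔT = -4.00 × 10⁻⁴; βΔS = 6.241 × 10⁻⁴; sum Δρ/ρ₀ = 2.241 × 10⁻⁴.
Δρ/ρ₀ > 0, so Δρ > 0: deeper water is denser → statically stable.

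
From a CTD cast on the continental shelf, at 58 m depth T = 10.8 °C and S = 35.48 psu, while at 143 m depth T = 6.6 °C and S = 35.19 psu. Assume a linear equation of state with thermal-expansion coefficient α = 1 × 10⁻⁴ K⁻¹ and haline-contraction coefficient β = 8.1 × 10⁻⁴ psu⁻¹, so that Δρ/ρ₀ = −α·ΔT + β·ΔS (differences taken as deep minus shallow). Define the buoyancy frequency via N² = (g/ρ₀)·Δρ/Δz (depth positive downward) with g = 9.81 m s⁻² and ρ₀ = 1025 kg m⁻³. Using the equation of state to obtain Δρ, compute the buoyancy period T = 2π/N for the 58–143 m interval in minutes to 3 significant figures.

ΔT = -4.2 K, ΔS = -0.29 psu (deep − shallow).
Δρ/ρ₀ = −αΔT + βΔS = 4.20 × 10⁻⁴ − 2.349 × 10⁻⁴ = 1.851 × 10⁻⁴, so Δρ ≈ 0.1897 kg m⁻³.
N² = (g/ρ₀)·Δρ/Δz = g·(Δρ/ρ₀)/Δz = 9.81 × 1.851 × 10⁻⁴ / 85 = 2.1363 × 10⁻⁵ s⁻².
N = √(2.1363 × 10⁻⁵) = 4.6220 × 10⁻³ rad s⁻¹ → T = 2π/N = 1.3594 × 10³ s = 22.657 min ≈ 22.7 min.

22.7 min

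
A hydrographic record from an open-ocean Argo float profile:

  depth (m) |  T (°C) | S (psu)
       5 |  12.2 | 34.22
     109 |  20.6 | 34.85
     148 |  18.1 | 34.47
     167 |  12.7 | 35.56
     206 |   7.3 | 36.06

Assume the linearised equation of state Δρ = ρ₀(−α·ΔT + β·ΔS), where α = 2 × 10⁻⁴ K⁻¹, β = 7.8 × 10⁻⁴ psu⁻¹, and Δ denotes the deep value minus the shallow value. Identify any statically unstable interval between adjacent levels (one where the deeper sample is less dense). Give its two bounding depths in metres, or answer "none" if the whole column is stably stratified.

Evaluate Δρ/ρ₀ = −αΔT + βΔS across each adjacent pair:
  5–109 m: −αΔT+βΔS = −(2 × 10⁻⁴)(+8.4)+(7.8 × 10⁻⁴)(+0.63) = -1.2 × 10⁻³ → UNSTABLE
  109–148 m: −αΔT+βΔS = −(2 × 10⁻⁴)(-2.5)+(7.8 × 10⁻⁴)(-0.38) = 2.0 × 10⁻⁴ → stable
  148–167 m: −αΔT+βΔS = −(2 × 10⁻⁴)(-5.4)+(7.8 × 10⁻⁴)(+1.09) = 1.9 × 10⁻³ → stable
  167–206 m: −αΔT+βΔS = −(2 × 10⁻⁴)(-5.4)+(7.8 × 10⁻⁴)(+0.50) = 1.5 × 10⁻³ → stable
The 5–109 m interval has Δρ < 0: lighter water underlies denser water.

5–109 m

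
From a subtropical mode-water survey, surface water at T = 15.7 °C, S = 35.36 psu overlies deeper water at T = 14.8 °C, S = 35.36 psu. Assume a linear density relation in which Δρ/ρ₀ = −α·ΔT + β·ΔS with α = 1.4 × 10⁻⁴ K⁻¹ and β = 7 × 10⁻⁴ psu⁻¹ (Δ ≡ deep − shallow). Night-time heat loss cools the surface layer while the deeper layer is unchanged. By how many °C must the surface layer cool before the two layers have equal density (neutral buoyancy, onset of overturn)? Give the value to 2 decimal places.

Neutral buoyancy requires Δρ = 0, i.e. −α(T_deep − T_surf′) + β(S_deep − S_surf) = 0.
T_surf′ = T_deep − (β/α)·ΔS = 14.8 − (7 × 10⁻⁴/1.4 × 10⁻⁴)·(+0.00) = 14.8000 °C.
Cooling required: 15.7 − (14.8000) = 0.9000 °C.

0.90 °C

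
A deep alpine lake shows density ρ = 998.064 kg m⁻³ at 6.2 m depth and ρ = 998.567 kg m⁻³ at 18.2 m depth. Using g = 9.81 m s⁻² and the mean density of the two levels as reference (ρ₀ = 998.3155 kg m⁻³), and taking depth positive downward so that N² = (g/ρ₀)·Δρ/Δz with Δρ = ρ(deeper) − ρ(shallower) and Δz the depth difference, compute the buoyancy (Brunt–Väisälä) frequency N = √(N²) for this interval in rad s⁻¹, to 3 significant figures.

0.0203 rad s⁻¹

Δρ = 998.567 − 998.064 = 0.503 kg m⁻³ over Δz = 18.2 − 6.2 = 12 m.
N² = (9.81/998.3155) × (0.503/12) = 4.1190 × 10⁻⁴ s⁻².
N = √(4.1190 × 10⁻⁴) = 0.020295 rad s⁻¹ ≈ 0.0203 rad s⁻¹.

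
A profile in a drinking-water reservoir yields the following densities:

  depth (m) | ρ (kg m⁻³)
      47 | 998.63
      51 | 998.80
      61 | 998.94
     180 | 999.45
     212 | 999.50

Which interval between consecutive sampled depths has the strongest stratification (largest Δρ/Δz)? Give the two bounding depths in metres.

47–51 m

Compute the density gradient over each adjacent pair:
  47–51 m: Δρ/Δz = 0.17/4 = 0.043 kg m⁻⁴
  51–61 m: Δρ/Δz = 0.14/10 = 0.014 kg m⁻⁴
  61–180 m: Δρ/Δz = 0.51/119 = 4.3 × 10⁻³ kg m⁻⁴
  180–212 m: Δρ/Δz = 0.05/32 = 1.6 × 10⁻³ kg m⁻⁴
The largest gradient is in the 47–51 m interval — the pycnocline.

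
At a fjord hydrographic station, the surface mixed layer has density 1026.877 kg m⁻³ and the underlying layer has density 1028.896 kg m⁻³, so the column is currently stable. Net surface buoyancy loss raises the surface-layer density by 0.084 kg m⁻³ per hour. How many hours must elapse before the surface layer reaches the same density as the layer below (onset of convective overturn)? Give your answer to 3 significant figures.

Density deficit of the surface layer: 1028.896 − 1026.877 = 2.019 kg m⁻³.
Required change = 2.019 / 0.084 = 24.0 hours.

24.0 hours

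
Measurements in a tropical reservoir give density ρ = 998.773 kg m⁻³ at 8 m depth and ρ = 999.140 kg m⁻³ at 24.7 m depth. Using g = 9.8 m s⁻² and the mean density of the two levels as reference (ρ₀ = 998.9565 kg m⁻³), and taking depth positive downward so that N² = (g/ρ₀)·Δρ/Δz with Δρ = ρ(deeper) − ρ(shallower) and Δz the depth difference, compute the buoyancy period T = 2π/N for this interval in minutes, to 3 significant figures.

Δρ = 999.140 − 998.773 = 0.367 kg m⁻³ over Δz = 24.7 − 8 = 16.7 m.
N² = (9.8/998.9565) × (0.367/16.7) = 2.1559 × 10⁻⁴ s⁻².
N = √(2.1559 × 10⁻⁴) = 0.014683 rad s⁻¹, so T = 2π/N = 427.92 s = 7.1320 min ≈ 7.13 min.

7.13 min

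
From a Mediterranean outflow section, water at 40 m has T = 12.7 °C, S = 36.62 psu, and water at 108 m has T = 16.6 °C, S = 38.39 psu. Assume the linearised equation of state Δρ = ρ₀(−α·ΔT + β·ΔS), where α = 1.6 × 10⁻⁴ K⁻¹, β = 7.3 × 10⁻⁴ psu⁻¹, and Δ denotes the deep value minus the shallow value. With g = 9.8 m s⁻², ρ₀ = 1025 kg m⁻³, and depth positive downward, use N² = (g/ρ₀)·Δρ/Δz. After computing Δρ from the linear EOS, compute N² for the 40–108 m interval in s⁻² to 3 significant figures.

9.63 × 10⁻⁵ s⁻²

ΔT = +3.9 K, ΔS = +1.77 psu (deep − shallow).
Δρ/ρ₀ = −αΔT + βΔS = -6.24 × 10⁻⁴ + 1.2921 × 10⁻³ = 6.681 × 10⁻⁴, so Δρ ≈ 0.6848 kg m⁻³.
N² = (g/ρ₀)·Δρ/Δz = g·(Δρ/ρ₀)/Δz = 9.8 × 6.681 × 10⁻⁴ / 68 = 9.6285 × 10⁻⁵ s⁻² ≈ 9.63 × 10⁻⁵ s⁻².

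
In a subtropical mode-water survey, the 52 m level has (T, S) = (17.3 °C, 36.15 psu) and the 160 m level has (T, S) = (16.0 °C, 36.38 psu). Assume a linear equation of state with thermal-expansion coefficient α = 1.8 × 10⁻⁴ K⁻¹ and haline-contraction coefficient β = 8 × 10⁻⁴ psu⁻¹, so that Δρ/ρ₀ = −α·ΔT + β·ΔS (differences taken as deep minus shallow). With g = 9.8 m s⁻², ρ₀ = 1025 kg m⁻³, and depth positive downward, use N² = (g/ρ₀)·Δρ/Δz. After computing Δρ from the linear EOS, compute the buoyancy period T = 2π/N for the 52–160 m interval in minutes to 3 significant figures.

ΔT = -1.3 K, ΔS = +0.23 psu (deep − shallow).
Δρ/ρ₀ = −αΔT + βΔS = 2.34 × 10⁻⁴ + 1.84 × 10⁻⁴ = 4.18 × 10⁻⁴, so Δρ ≈ 0.4285 kg m⁻³.
N² = (g/ρ₀)·Δρ/Δz = g·(Δρ/ρ₀)/Δz = 9.8 × 4.18 × 10⁻⁴ / 108 = 3.7930 × 10⁻⁵ s⁻².
N = √(3.7930 × 10⁻⁵) = 6.1587 × 10⁻³ rad s⁻¹ → T = 2π/N = 1.0202 × 10³ s = 17.003 min ≈ 17.0 min.

17.0 min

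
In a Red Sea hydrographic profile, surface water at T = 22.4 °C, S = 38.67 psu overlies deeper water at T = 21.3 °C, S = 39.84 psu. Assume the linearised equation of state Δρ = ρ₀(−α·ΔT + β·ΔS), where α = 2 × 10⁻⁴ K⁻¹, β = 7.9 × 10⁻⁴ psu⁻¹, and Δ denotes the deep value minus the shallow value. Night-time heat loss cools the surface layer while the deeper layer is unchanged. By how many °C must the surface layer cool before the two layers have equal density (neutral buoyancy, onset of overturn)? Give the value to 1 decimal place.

5.7 °C

Neutral buoyancy requires Δρ = 0, i.e. −α(T_deep − T_surf′) + β(S_deep − S_surf) = 0.
T_surf′ = T_deep − (β/α)·ΔS = 21.3 − (7.9 × 10⁻⁴/2 × 10⁻⁴)·(+1.17) = 16.678 °C.
Cooling required: 22.4 − (16.678) = 5.722 °C.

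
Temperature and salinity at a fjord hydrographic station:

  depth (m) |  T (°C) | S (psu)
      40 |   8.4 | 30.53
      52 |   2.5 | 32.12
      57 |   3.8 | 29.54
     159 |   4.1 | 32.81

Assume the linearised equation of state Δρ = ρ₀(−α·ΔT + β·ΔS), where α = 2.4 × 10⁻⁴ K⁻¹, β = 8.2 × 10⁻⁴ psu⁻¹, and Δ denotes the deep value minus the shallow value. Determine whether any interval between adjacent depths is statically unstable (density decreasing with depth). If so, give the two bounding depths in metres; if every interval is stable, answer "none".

52–57 m

Evaluate Δρ/ρ₀ = −αΔT + βΔS across each adjacent pair:
  40–52 m: −αΔT+βΔS = −(2.4 × 10⁻⁴)(-5.9)+(8.2 × 10⁻⁴)(+1.59) = 2.7 × 10⁻³ → stable
  52–57 m: −αΔT+βΔS = −(2.4 × 10⁻⁴)(+1.3)+(8.2 × 10⁻⁴)(-2.58) = -2.4 × 10⁻³ → UNSTABLE
  57–159 m: −αΔT+βΔS = −(2.4 × 10⁻⁴)(+0.3)+(8.2 × 10⁻⁴)(+3.27) = 2.6 × 10⁻³ → stable
The 52–57 m interval has Δρ < 0: lighter water underlies denser water.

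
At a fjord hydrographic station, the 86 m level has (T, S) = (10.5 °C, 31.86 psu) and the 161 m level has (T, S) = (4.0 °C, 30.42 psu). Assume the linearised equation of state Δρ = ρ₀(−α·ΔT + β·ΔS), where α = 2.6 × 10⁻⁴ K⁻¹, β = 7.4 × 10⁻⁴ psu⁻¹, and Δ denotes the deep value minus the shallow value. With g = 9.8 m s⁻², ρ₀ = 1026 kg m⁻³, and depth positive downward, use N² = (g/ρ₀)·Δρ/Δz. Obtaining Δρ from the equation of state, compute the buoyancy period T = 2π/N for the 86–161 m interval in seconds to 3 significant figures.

ΔT = -6.5 K, ΔS = -1.44 psu (deep − shallow).
Δρ/ρ₀ = −αΔT + βΔS = 1.69 × 10⁻³ − 1.0656 × 10⁻³ = 6.244 × 10⁻⁴, so Δρ ≈ 0.6406 kg m⁻³.
N² = (g/ρ₀)·Δρ/Δz = g·(Δρ/ρ₀)/Δz = 9.8 × 6.244 × 10⁻⁴ / 75 = 8.1588 × 10⁻⁵ s⁻².
N = √(8.1588 × 10⁻⁵) = 9.0326 × 10⁻³ rad s⁻¹ → T = 2π/N = 695.61 s ≈ 696 s.

696 s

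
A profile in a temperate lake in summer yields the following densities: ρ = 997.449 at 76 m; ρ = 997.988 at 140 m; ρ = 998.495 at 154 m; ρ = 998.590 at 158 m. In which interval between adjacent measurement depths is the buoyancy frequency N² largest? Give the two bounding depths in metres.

140–154 m

Compute the density gradient over each adjacent pair:
  76–140 m: Δρ/Δz = 0.539/64 = 8.4 × 10⁻³ kg m⁻⁴
  140–154 m: Δρ/Δz = 0.507/14 = 0.036 kg m⁻⁴
  154–158 m: Δρ/Δz = 0.095/4 = 0.024 kg m⁻⁴
The largest gradient is in the 140–154 m interval — the pycnocline.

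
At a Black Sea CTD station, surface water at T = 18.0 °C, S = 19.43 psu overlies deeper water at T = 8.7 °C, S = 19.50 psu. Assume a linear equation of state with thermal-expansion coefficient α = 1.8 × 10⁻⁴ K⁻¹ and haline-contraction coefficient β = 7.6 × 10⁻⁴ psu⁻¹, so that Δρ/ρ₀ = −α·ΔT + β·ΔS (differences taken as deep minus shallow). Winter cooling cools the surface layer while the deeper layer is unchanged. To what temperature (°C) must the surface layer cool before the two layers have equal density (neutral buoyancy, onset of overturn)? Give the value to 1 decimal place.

8.4 °C

Neutral buoyancy requires Δρ = 0, i.e. −α(T_deep − T_surf′) + β(S_deep − S_surf) = 0.
T_surf′ = T_deep − (β/α)·ΔS = 8.7 − (7.6 × 10⁻⁴/1.8 × 10⁻⁴)·(+0.07) = 8.404 °C.
Cooling required: 18.0 − (8.404) = 9.596 °C.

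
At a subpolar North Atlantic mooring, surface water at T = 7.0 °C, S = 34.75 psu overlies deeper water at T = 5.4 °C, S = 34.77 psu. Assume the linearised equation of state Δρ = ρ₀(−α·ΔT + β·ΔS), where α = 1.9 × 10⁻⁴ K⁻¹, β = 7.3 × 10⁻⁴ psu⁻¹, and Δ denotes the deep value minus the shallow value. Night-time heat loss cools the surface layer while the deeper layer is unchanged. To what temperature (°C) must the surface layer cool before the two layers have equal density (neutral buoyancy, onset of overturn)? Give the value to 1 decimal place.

Neutral buoyancy requires Δρ = 0, i.e. −α(T_deep − T_surf′) + β(S_deep − S_surf) = 0.
T_surf′ = T_deep − (β/α)·ΔS = 5.4 − (7.3 × 10⁻⁴/1.9 × 10⁻⁴)·(+0.02) = 5.323 °C.
Cooling required: 7.0 − (5.323) = 1.677 °C.

5.3 °C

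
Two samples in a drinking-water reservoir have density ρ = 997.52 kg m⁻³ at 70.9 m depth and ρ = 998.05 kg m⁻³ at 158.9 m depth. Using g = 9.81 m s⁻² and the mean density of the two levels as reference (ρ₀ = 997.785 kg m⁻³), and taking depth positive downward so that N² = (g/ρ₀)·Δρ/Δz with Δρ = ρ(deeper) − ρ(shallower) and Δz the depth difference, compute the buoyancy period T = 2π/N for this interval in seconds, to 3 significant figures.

817 s

Δρ = 998.05 − 997.52 = 0.53 kg m⁻³ over Δz = 158.9 − 70.9 = 88 m.
N² = (9.81/997.785) × (0.53/88) = 5.9214 × 10⁻⁵ s⁻².
N = √(5.9214 × 10⁻⁵) = 7.6951 × 10⁻³ rad s⁻¹, so T = 2π/N = 816.52 s ≈ 817 s.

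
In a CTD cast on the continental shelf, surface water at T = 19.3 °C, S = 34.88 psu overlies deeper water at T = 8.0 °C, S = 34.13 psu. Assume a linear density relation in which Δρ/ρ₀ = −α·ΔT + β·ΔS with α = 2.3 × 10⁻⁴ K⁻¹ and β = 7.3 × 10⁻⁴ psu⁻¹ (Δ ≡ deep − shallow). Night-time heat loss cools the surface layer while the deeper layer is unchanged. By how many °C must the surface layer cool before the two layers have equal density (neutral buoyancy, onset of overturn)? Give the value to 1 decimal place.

8.9 °C

Neutral buoyancy requires Δρ = 0, i.e. −α(T_deep − T_surf′) + β(S_deep − S_surf) = 0.
T_surf′ = T_deep − (β/α)·ΔS = 8.0 − (7.3 × 10⁻⁴/2.3 × 10⁻⁴)·(-0.75) = 10.380 °C.
Cooling required: 19.3 − (10.380) = 8.920 °C.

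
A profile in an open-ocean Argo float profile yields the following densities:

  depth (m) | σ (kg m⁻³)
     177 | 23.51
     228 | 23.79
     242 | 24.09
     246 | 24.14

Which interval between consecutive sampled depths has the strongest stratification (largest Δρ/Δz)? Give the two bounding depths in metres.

228–242 m

Compute the density gradient over each adjacent pair:
  177–228 m: Δρ/Δz = 0.28/51 = 5.5 × 10⁻³ kg m⁻⁴
  228–242 m: Δρ/Δz = 0.30/14 = 0.021 kg m⁻⁴
  242–246 m: Δρ/Δz = 0.05/4 = 0.013 kg m⁻⁴
The largest gradient is in the 228–242 m interval — the pycnocline.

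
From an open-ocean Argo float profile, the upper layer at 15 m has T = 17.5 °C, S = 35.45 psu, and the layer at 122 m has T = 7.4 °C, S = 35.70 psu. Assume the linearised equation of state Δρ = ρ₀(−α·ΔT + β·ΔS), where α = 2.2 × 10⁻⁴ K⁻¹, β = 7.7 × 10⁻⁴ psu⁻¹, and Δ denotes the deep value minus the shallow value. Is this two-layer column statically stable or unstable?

ΔT = 7.4 − 17.5 = -10.1 K and ΔS = 35.70 − 35.45 = +0.25 psu (deep − shallow).
−αΔT = 2.222 × 10⁻³; βΔS = 1.925 × 10⁻⁴; sum Δρ/ρ₀ = 2.4145 × 10⁻³.
Δρ/ρ₀ > 0, so Δρ > 0: deeper water is denser → statically stable.

stable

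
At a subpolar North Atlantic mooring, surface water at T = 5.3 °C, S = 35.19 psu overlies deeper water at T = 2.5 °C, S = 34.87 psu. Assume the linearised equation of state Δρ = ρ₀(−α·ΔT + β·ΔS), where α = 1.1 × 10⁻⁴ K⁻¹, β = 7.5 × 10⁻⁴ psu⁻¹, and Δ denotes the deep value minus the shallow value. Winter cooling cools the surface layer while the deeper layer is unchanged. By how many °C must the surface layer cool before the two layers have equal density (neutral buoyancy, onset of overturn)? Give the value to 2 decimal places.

Neutral buoyancy requires Δρ = 0, i.e. −α(T_deep − T_surf′) + β(S_deep − S_surf) = 0.
T_surf′ = T_deep − (β/α)·ΔS = 2.5 − (7.5 × 10⁻⁴/1.1 × 10⁻⁴)·(-0.32) = 4.6818 °C.
Cooling required: 5.3 − (4.6818) = 0.6182 °C.

0.62 °C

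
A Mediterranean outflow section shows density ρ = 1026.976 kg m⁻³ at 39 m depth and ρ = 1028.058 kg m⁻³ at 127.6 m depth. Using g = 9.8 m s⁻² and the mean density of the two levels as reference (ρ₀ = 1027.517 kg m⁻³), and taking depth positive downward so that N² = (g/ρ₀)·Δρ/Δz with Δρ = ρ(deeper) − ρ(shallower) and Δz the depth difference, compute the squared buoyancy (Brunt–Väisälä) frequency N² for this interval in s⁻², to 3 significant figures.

1.16 × 10⁻⁴ s⁻²

Δρ = 1028.058 − 1026.976 = 1.082 kg m⁻³ over Δz = 127.6 − 39 = 88.6 m.
N² = (9.8/1027.517) × (1.082/88.6) = 1.1647 × 10⁻⁴ s⁻² ≈ 1.16 × 10⁻⁴ s⁻².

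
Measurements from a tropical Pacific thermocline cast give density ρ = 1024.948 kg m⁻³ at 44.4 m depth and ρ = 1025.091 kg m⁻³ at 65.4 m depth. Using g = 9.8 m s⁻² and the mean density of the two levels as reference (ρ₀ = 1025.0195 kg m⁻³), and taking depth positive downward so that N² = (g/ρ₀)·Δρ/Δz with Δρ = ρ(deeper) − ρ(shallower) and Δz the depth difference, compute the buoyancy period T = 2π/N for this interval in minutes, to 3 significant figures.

Δρ = 1025.091 − 1024.948 = 0.143 kg m⁻³ over Δz = 65.4 − 44.4 = 21 m.
N² = (9.8/1025.0195) × (0.143/21) = 6.5104 × 10⁻⁵ s⁻².
N = √(6.5104 × 10⁻⁵) = 8.0687 × 10⁻³ rad s⁻¹, so T = 2π/N = 778.71 s = 12.979 min ≈ 13.0 min.

13.0 min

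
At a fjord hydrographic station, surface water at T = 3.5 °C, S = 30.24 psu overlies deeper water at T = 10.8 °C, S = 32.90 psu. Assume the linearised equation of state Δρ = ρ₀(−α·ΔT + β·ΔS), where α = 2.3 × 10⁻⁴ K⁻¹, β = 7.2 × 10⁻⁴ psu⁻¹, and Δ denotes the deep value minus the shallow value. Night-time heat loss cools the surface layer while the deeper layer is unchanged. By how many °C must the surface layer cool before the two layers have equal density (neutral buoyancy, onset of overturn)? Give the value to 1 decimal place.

Neutral buoyancy requires Δρ = 0, i.e. −α(T_deep − T_surf′) + β(S_deep − S_surf) = 0.
T_surf′ = T_deep − (β/α)·ΔS = 10.8 − (7.2 × 10⁻⁴/2.3 × 10⁻⁴)·(+2.66) = 2.473 °C.
Cooling required: 3.5 − (2.473) = 1.027 °C.

1.0 °C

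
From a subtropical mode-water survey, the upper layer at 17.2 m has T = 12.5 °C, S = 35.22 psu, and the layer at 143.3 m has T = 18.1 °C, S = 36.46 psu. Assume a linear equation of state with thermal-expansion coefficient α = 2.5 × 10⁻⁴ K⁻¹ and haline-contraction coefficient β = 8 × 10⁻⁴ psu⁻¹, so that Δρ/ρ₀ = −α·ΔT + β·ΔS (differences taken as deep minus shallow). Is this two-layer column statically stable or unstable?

ΔT = 18.1 − 12.5 = +5.6 K and ΔS = 36.46 − 35.22 = +1.24 psu (deep − shallow).
−αΔT = -1.40 × 10⁻³; βΔS = 9.92 × 10⁻⁴; sum Δρ/ρ₀ = -4.08 × 10⁻⁴.
Δρ/ρ₀ < 0, so Δρ < 0: deeper water is lighter → statically unstable; the column would overturn.

unstable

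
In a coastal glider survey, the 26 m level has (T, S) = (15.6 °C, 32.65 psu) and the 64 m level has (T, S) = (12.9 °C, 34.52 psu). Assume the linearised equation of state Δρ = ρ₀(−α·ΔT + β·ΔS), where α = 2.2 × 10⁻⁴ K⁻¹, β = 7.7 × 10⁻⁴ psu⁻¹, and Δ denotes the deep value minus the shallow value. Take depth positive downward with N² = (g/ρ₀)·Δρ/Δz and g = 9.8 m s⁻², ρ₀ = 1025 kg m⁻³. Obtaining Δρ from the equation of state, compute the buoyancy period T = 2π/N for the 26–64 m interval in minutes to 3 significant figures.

ΔT = -2.7 K, ΔS = +1.87 psu (deep − shallow).
Δρ/ρ₀ = −αΔT + βΔS = 5.94 × 10⁻⁴ + 1.4399 × 10⁻³ = 2.0339 × 10⁻³, so Δρ ≈ 2.085 kg m⁻³.
N² = (g/ρ₀)·Δρ/Δz = g·(Δρ/ρ₀)/Δz = 9.8 × 2.0339 × 10⁻³ / 38 = 5.2453 × 10⁻⁴ s⁻².
N = √(5.2453 × 10⁻⁴) = 0.022903 rad s⁻¹ → T = 2π/N = 274.34 s = 4.5723 min ≈ 4.57 min.

4.57 min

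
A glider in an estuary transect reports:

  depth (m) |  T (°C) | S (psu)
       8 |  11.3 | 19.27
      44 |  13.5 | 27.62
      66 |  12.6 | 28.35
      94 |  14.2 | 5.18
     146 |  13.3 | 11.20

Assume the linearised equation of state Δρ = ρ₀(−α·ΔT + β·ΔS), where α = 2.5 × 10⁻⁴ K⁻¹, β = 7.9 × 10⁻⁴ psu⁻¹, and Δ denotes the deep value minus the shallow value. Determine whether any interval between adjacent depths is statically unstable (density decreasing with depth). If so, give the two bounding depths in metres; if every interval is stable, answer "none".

66–94 m

Evaluate Δρ/ρ₀ = −αΔT + βΔS across each adjacent pair:
  8–44 m: −αΔT+βΔS = −(2.5 × 10⁻⁴)(+2.2)+(7.9 × 10⁻⁴)(+8.35) = 6.0 × 10⁻³ → stable
  44–66 m: −αΔT+βΔS = −(2.5 × 10⁻⁴)(-0.9)+(7.9 × 10⁻⁴)(+0.73) = 8.0 × 10⁻⁴ → stable
  66–94 m: −αΔT+βΔS = −(2.5 × 10⁻⁴)(+1.6)+(7.9 × 10⁻⁴)(-23.17) = -0.019 → UNSTABLE
  94–146 m: −αΔT+βΔS = −(2.5 × 10⁻⁴)(-0.9)+(7.9 × 10⁻⁴)(+6.02) = 5.0 × 10⁻³ → stable
The 66–94 m interval has Δρ < 0: lighter water underlies denser water.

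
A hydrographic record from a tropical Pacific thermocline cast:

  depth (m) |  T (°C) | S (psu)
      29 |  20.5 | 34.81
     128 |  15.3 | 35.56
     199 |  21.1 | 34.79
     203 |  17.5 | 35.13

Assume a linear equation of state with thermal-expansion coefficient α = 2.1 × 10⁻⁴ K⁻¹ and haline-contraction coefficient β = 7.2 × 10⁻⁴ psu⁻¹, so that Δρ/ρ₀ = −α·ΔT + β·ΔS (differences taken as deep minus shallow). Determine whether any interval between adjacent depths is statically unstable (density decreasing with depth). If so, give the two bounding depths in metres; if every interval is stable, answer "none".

128–199 m

Evaluate Δρ/ρ₀ = −αΔT + βΔS across each adjacent pair:
  29–128 m: −αΔT+βΔS = −(2.1 × 10⁻⁴)(-5.2)+(7.2 × 10⁻⁴)(+0.75) = 1.6 × 10⁻³ → stable
  128–199 m: −αΔT+βΔS = −(2.1 × 10⁻⁴)(+5.8)+(7.2 × 10⁻⁴)(-0.77) = -1.8 × 10⁻³ → UNSTABLE
  199–203 m: −αΔT+βΔS = −(2.1 × 10⁻⁴)(-3.6)+(7.2 × 10⁻⁴)(+0.34) = 1.0 × 10⁻³ → stable
The 128–199 m interval has Δρ < 0: lighter water underlies denser water.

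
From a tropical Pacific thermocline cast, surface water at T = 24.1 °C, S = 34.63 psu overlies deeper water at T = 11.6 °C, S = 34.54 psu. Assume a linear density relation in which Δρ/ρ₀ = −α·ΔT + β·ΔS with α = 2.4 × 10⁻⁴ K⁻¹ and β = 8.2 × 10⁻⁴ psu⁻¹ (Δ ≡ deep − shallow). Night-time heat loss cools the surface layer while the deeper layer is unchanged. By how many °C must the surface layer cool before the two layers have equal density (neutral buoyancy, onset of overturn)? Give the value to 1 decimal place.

Neutral buoyancy requires Δρ = 0, i.e. −α(T_deep − T_surf′) + β(S_deep − S_surf) = 0.
T_surf′ = T_deep − (β/α)·ΔS = 11.6 − (8.2 × 10⁻⁴/2.4 × 10⁻⁴)·(-0.09) = 11.907 °C.
Cooling required: 24.1 − (11.907) = 12.193 °C.

12.2 °C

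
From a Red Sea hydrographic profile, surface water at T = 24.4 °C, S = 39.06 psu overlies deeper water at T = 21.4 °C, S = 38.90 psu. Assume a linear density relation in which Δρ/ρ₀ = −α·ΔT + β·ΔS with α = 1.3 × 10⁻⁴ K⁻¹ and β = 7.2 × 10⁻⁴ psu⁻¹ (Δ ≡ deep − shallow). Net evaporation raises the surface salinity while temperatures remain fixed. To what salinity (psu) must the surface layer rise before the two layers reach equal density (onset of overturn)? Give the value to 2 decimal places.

39.44 psu

Neutral buoyancy requires −α(T_deep − T_surf) + β(S_deep − S_surf′) = 0.
S_surf′ = S_deep − (α/β)·ΔT = 38.90 − (1.3 × 10⁻⁴/7.2 × 10⁻⁴)·(-3.0) = 39.4417 psu.
Increase required: 39.4417 − 39.06 = 0.3817 psu.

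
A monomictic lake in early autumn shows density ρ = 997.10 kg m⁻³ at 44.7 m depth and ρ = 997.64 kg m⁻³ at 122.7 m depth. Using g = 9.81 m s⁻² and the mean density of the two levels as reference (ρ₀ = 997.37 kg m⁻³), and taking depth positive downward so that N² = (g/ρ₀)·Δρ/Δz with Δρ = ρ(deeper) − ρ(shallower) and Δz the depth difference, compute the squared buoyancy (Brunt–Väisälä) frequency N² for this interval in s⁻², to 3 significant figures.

6.81 × 10⁻⁵ s⁻²

Δρ = 997.64 − 997.10 = 0.54 kg m⁻³ over Δz = 122.7 − 44.7 = 78 m.
N² = (9.81/997.37) × (0.54/78) = 6.8094 × 10⁻⁵ s⁻² ≈ 6.81 × 10⁻⁵ s⁻².
N² > 0, so the interval is statically stable.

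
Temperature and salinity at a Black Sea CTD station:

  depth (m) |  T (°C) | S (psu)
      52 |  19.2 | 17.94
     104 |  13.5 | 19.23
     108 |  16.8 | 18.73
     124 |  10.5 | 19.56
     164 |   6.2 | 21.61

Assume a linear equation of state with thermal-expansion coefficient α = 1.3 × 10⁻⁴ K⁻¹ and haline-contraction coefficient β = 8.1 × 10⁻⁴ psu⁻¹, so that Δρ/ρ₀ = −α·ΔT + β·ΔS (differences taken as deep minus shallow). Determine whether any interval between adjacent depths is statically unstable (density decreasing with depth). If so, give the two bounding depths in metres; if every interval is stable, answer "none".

Evaluate Δρ/ρ₀ = −αΔT + βΔS across each adjacent pair:
  52–104 m: −αΔT+βΔS = −(1.3 × 10⁻⁴)(-5.7)+(8.1 × 10⁻⁴)(+1.29) = 1.8 × 10⁻³ → stable
  104–108 m: −αΔT+βΔS = −(1.3 × 10⁻⁴)(+3.3)+(8.1 × 10⁻⁴)(-0.50) = -8.3 × 10⁻⁴ → UNSTABLE
  108–124 m: −αΔT+βΔS = −(1.3 × 10⁻⁴)(-6.3)+(8.1 × 10⁻⁴)(+0.83) = 1.5 × 10⁻³ → stable
  124–164 m: −αΔT+βΔS = −(1.3 × 10⁻⁴)(-4.3)+(8.1 × 10⁻⁴)(+2.05) = 2.2 × 10⁻³ → stable
The 104–108 m interval has Δρ < 0: lighter water underlies denser water.

104–108 m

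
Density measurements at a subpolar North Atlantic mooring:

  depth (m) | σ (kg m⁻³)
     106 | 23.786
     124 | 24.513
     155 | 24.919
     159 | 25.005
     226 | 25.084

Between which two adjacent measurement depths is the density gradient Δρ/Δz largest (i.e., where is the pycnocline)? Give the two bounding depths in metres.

Compute the density gradient over each adjacent pair:
  106–124 m: Δρ/Δz = 0.727/18 = 0.040 kg m⁻⁴
  124–155 m: Δρ/Δz = 0.406/31 = 0.013 kg m⁻⁴
  155–159 m: Δρ/Δz = 0.086/4 = 0.021 kg m⁻⁴
  159–226 m: Δρ/Δz = 0.079/67 = 1.2 × 10⁻³ kg m⁻⁴
The largest gradient is in the 106–124 m interval — the pycnocline.

106–124 m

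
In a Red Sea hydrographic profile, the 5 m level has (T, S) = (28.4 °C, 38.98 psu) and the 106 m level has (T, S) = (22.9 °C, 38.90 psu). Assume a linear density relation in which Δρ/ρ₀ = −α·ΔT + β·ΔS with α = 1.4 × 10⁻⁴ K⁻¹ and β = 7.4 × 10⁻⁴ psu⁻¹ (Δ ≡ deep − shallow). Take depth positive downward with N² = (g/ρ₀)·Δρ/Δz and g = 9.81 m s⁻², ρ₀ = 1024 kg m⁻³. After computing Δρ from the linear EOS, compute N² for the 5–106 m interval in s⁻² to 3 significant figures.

ΔT = -5.5 K, ΔS = -0.08 psu (deep − shallow).
Δρ/ρ₀ = −αΔT + βΔS = 7.70 × 10⁻⁴ − 5.92 × 10⁻⁵ = 7.108 × 10⁻⁴, so Δρ ≈ 0.7279 kg m⁻³.
N² = (g/ρ₀)·Δρ/Δz = g·(Δρ/ρ₀)/Δz = 9.81 × 7.108 × 10⁻⁴ / 101 = 6.9039 × 10⁻⁵ s⁻² ≈ 6.90 × 10⁻⁵ s⁻².

6.90 × 10⁻⁵ s⁻²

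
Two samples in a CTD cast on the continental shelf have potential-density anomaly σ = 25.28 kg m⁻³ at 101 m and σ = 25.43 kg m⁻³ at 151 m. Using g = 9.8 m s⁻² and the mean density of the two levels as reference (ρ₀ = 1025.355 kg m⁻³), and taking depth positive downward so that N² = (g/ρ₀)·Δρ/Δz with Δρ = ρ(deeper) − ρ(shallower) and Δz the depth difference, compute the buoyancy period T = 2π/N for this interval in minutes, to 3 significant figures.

19.6 min

Δρ = 1025.43 − 1025.28 = 0.15 kg m⁻³ over Δz = 151 − 101 = 50 m.
N² = (9.8/1025.355) × (0.15/50) = 2.8673 × 10⁻⁵ s⁻².
N = √(2.8673 × 10⁻⁵) = 5.3547 × 10⁻³ rad s⁻¹, so T = 2π/N = 1.1734 × 10³ s = 19.557 min ≈ 19.6 min.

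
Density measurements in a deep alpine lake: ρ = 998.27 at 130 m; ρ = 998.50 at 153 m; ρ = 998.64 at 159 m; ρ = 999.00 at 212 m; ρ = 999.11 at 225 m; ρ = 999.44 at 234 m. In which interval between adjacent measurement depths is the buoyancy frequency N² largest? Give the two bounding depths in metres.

Compute the density gradient over each adjacent pair:
  130–153 m: Δρ/Δz = 0.23/23 = 0.010 kg m⁻⁴
  153–159 m: Δρ/Δz = 0.14/6 = 0.023 kg m⁻⁴
  159–212 m: Δρ/Δz = 0.36/53 = 6.8 × 10⁻³ kg m⁻⁴
  212–225 m: Δρ/Δz = 0.11/13 = 8.5 × 10⁻³ kg m⁻⁴
  225–234 m: Δρ/Δz = 0.33/9 = 0.037 kg m⁻⁴
The largest gradient is in the 225–234 m interval — the pycnocline.

225–234 m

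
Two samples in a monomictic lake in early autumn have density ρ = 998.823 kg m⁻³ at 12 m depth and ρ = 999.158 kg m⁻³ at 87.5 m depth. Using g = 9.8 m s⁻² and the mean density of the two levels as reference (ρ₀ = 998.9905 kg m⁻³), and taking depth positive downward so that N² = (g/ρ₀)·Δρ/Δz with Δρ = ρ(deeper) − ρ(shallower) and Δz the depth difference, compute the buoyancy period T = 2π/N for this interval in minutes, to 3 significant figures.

Δρ = 999.158 − 998.823 = 0.335 kg m⁻³ over Δz = 87.5 − 12 = 75.5 m.
N² = (9.8/998.9905) × (0.335/75.5) = 4.3527 × 10⁻⁵ s⁻².
N = √(4.3527 × 10⁻⁵) = 6.5975 × 10⁻³ rad s⁻¹, so T = 2π/N = 952.36 s = 15.873 min ≈ 15.9 min.

15.9 min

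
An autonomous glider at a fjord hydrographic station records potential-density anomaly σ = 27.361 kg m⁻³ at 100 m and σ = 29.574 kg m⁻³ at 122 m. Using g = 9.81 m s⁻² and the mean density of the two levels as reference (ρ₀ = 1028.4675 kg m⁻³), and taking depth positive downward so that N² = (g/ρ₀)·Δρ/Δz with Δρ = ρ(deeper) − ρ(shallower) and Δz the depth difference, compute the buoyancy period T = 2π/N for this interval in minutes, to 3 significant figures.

Δρ = 1029.574 − 1027.361 = 2.213 kg m⁻³ over Δz = 122 − 100 = 22 m.
N² = (9.81/1028.4675) × (2.213/22) = 9.5948 × 10⁻⁴ s⁻².
N = √(9.5948 × 10⁻⁴) = 0.030975 rad s⁻¹, so T = 2π/N = 202.85 s = 3.3808 min ≈ 3.38 min.

3.38 min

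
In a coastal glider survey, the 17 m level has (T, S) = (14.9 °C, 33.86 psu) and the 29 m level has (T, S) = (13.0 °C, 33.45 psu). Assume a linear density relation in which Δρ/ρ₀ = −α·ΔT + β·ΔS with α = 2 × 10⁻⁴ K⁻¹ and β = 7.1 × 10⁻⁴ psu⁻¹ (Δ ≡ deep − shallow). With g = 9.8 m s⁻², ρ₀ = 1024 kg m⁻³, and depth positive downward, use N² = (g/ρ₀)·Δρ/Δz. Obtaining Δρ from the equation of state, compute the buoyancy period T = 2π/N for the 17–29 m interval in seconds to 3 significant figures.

ΔT = -1.9 K, ΔS = -0.41 psu (deep − shallow).
Δρ/ρ₀ = −αΔT + βΔS = 3.80 × 10⁻⁴ − 2.911 × 10⁻⁴ = 8.89 × 10⁻⁵, so Δρ ≈ 0.09103 kg m⁻³.
N² = (g/ρ₀)·Δρ/Δz = g·(Δρ/ρ₀)/Δz = 9.8 × 8.89 × 10⁻⁵ / 12 = 7.2602 × 10⁻⁵ s⁻².
N = √(7.2602 × 10⁻⁵) = 8.5207 × 10⁻³ rad s⁻¹ → T = 2π/N = 737.40 s ≈ 737 s.

737 s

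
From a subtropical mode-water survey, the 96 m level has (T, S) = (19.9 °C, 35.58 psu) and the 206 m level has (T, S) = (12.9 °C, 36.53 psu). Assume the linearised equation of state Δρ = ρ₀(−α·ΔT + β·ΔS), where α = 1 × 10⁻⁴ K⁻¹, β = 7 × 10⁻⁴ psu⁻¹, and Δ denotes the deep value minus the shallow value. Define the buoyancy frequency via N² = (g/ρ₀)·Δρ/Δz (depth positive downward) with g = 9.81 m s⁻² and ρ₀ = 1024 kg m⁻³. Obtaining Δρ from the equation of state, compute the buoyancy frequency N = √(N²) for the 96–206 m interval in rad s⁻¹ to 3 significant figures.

ΔT = -7.0 K, ΔS = +0.95 psu (deep − shallow).
Δρ/ρ₀ = −αΔT + βΔS = 7.00 × 10⁻⁴ + 6.65 × 10⁻⁴ = 1.365 × 10⁻³, so Δρ ≈ 1.398 kg m⁻³.
N² = (g/ρ₀)·Δρ/Δz = g·(Δρ/ρ₀)/Δz = 9.81 × 1.365 × 10⁻³ / 110 = 1.2173 × 10⁻⁴ s⁻².
N = √(1.2173 × 10⁻⁴) = 0.011033 rad s⁻¹ ≈ 0.0110 rad s⁻¹.

0.0110 rad s⁻¹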